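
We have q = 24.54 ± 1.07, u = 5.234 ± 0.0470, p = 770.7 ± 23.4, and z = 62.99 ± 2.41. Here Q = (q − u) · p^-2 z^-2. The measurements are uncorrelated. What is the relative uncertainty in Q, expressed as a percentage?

Let w = q − u = 19.31. δw = √(δq² + δu²) = √(1.14 + 0.00221) = 1.07, so δw/w = 0.0555.
Q is then a monomial in w, p, z:
δQ/Q = √((δw/w)² + (-2·δp/p)² + (-2·δz/z)²) = √(0.00308 + 0.00369 + 0.00586) = 0.112

11.2%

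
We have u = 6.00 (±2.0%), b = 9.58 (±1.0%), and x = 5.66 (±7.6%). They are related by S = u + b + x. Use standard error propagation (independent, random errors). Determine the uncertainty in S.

0.457

S is a linear combination, so absolute uncertainties add in quadrature:
  (δu)² = 0.0144;  (δb)² = 0.00918;  (δx)² = 0.185
δS = √(0.209) = 0.457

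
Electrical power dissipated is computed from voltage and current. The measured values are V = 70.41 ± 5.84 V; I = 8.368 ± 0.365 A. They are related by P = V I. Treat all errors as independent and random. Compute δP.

55.2 W

P is a product of powers, so relative uncertainties combine in quadrature:
  (1·δV/V)² = (1×0.0829)² = 0.00688;  (1·δI/I)² = (1×0.0436)² = 0.00190
δP/P = √(0.00878) = 0.0937
P = 589.2 W, so δP = 0.0937 × 589.2 = 55.2 W.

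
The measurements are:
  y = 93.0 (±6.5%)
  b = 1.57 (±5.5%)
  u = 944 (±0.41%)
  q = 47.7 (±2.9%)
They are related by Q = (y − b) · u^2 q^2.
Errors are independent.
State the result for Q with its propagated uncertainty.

(1.85 ± 0.164) × 10^11

Let w = y − b = 91.4. δw = √(δy² + δb²) = √(36.5 + 0.00746) = 6.05, so δw/w = 0.0661.
Q is then a monomial in w, u, q:
δQ/Q = √((δw/w)² + (2·δu/u)² + (2·δq/q)²) = √(0.00437 + 6.72e-05 + 0.00336) = 0.0883
Q = 1.85e+11, so δQ = 0.0883 × 1.85e+11 = 1.64e+10.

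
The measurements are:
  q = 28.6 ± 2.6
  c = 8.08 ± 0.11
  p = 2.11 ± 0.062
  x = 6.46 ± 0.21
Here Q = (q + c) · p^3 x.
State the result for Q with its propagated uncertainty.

2230 ± 262

Let u = q + c = 36.7. δu = √(δq² + δc²) = √(6.76 + 0.0121) = 2.60, so δu/u = 0.0709.
Q is then a monomial in u, p, x:
δQ/Q = √((δu/u)² + (3·δp/p)² + (1·δx/x)²) = √(0.00503 + 0.00777 + 0.00106) = 0.118
Q = 2230, so δQ = 0.118 × 2230 = 262.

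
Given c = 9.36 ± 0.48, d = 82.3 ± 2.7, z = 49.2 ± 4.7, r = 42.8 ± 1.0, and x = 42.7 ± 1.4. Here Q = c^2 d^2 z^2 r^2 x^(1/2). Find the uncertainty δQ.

3.99e+12

Since Q is a product/quotient, work with relative uncertainties:
  (2·δc/c)² = (2×0.0513)² = 0.0105;  (2·δd/d)² = (2×0.0328)² = 0.00431;  (2·δz/z)² = (2×0.0955)² = 0.0365;  (2·δr/r)² = (2×0.0234)² = 0.00218;  (½·δx/x)² = (0.5×0.0328)² = 0.000269
δQ/Q = √(0.0538) = 0.232
Q = 1.72e+13, so δQ = 0.232 × 1.72e+13 = 3.99e+12.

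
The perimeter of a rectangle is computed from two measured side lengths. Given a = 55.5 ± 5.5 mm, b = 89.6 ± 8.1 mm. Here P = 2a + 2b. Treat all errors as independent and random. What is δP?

Absolute uncertainties add in quadrature for a linear combination:
  (2·δa)² = 121;  (2·δb)² = 262
δP = √(383) = 19.6 mm

19.6 mm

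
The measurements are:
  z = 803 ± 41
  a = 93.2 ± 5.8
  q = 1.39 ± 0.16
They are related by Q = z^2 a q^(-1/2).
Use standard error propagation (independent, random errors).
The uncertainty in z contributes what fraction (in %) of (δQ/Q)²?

(δQ/Q)² = (2·δz/z)² + (1·δa/a)² + (−½·δq/q)²
  z term: (2×0.0511)² = 0.0104
  a term: (1×0.0622)² = 0.00387
  q term: (-0.5×0.115)² = 0.00331
Total = 0.0176. Share from z = 0.0104/0.0176 = 0.592.

59.2%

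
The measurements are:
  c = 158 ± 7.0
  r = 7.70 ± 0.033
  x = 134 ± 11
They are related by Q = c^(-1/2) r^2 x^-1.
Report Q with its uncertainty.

0.0352 ± 0.00301

For a monomial Q ∝ c^(-1/2), r^2, x^-1, fractional errors add in quadrature:
  (−½·δc/c)² = (-0.5×0.0443)² = 0.000491;  (2·δr/r)² = (2×0.00429)² = 7.35e-05;  (-1·δx/x)² = (-1×0.0821)² = 0.00674
δQ/Q = √(0.00730) = 0.0855
Q = 0.0352, so δQ = 0.0855 × 0.0352 = 0.00301.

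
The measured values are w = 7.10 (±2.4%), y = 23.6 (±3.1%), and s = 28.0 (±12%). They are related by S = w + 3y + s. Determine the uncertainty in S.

4.02

Sums and differences: (δS)² = Σ (cᵢ δxᵢ)².
  (δw)² = 0.0290;  (3·δy)² = 4.82;  (δs)² = 11.3
δS = √(16.1) = 4.02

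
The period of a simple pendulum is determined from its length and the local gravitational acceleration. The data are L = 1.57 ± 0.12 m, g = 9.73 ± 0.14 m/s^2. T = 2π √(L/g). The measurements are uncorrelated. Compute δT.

0.0981 s

T is a product of powers, so relative uncertainties combine in quadrature:
  (½·δL/L)² = (0.5×0.0764)² = 0.00146;  (−½·δg/g)² = (-0.5×0.0144)² = 5.18e-05
δT/T = √(0.00151) = 0.0389
T = 2.52 s, so δT = 0.0389 × 2.52 = 0.0981 s.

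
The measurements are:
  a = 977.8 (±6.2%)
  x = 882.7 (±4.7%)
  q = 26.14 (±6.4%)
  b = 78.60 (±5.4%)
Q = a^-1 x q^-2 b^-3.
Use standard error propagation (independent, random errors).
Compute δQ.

Each factor contributes (exponent × relative error)² to (δQ/Q)²:
  (-1·δa/a)² = (-1×0.0620)² = 0.00384;  (1·δx/x)² = (1×0.0470)² = 0.00221;  (-2·δq/q)² = (-2×0.0640)² = 0.0164;  (-3·δb/b)² = (-3×0.0540)² = 0.0262
δQ/Q = √(0.0487) = 0.221
Q = 2.721e-09, so δQ = 0.221 × 2.721e-09 = 6e-10.

6e-10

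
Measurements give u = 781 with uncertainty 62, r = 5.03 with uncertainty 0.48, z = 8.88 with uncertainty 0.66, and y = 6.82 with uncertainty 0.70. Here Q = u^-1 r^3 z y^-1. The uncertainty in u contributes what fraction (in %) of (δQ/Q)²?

6.04%

(δQ/Q)² = (-1·δu/u)² + (3·δr/r)² + (1·δz/z)² + (-1·δy/y)²
  u term: (-1×0.0794)² = 0.00630
  r term: (3×0.0954)² = 0.0820
  z term: (1×0.0743)² = 0.00552
  y term: (-1×0.103)² = 0.0105
Total = 0.104. Share from u = 0.00630/0.104 = 0.0604.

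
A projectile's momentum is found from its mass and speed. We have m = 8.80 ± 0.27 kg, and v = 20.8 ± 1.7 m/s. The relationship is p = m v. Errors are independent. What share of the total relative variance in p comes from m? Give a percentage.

12.4%

(δp/p)² = (1·δm/m)² + (1·δv/v)²
  m term: (1×0.0307)² = 0.000941
  v term: (1×0.0817)² = 0.00668
Total = 0.00762. Share from m = 0.000941/0.00762 = 0.124.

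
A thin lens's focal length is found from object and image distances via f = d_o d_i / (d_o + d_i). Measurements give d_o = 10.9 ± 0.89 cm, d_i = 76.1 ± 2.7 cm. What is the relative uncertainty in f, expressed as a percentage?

7.16%

∂f/∂d_o = (d_i/(d_o+d_i))² = 0.765;  ∂f/∂d_i = (d_o/(d_o+d_i))² = 0.0157
δf = √((∂f/∂d_o · δd_o)² + (∂f/∂d_i · δd_i)²) = √(0.464 + 0.00180) = 0.682 cm
f = 9.53 cm, so δf/f = 0.682/9.53 = 0.0716.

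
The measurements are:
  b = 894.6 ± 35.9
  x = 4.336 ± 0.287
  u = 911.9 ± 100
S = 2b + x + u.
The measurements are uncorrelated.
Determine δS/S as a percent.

Sums and differences: (δS)² = Σ (cᵢ δxᵢ)².
  (2·δb)² = 5160;  (δx)² = 0.0824;  (δu)² = 10000
δS = √(15200) = 123
S = 2705, so δS/S = 123/2705 = 0.0455.

4.55%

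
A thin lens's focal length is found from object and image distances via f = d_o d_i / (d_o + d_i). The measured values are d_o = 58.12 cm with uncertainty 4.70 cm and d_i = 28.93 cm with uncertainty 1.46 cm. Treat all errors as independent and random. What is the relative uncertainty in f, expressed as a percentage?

4.31%

∂f/∂d_o = (d_i/(d_o+d_i))² = 0.110;  ∂f/∂d_i = (d_o/(d_o+d_i))² = 0.446
δf = √((∂f/∂d_o · δd_o)² + (∂f/∂d_i · δd_i)²) = √(0.269 + 0.424) = 0.832 cm
f = 19.32 cm, so δf/f = 0.832/19.32 = 0.0431.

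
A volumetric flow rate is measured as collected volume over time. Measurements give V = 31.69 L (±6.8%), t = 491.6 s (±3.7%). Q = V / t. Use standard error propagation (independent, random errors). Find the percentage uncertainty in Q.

7.74%

Q is a product of powers, so relative uncertainties combine in quadrature:
  (1·δV/V)² = (1×0.0680)² = 0.00462;  (-1·δt/t)² = (-1×0.0370)² = 0.00137
δQ/Q = √(0.00599) = 0.0774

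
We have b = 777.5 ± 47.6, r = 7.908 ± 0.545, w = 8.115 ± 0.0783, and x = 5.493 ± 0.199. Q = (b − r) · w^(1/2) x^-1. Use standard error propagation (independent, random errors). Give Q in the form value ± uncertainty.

399.1 ± 28.7

Let u = b − r = 769.6. δu = √(δb² + δr²) = √(2270 + 0.297) = 47.6, so δu/u = 0.0619.
Q is then a monomial in u, w, x:
δQ/Q = √((δu/u)² + (½·δw/w)² + (-1·δx/x)²) = √(0.00383 + 2.33e-05 + 0.00131) = 0.0718
Q = 399.1, so δQ = 0.0718 × 399.1 = 28.7.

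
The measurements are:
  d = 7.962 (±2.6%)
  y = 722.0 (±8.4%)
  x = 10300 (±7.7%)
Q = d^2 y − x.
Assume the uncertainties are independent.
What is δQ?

Let p = d^2·y = 45770. δp/p = √((2·δd/d)² + (1·δy/y)²) = √(0.00270 + 0.00706) = 0.0988, so δp = 4520.
Q = p − x: δQ = √(δp² + δx²) = √(2.04e+07 + 6.29e+05) = 4590

4590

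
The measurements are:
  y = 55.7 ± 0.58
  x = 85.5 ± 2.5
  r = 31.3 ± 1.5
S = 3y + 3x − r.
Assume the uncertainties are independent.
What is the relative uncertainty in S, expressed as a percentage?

2.00%

Each term contributes (cᵢ δxᵢ)² to (δS)²:
  (3·δy)² = 3.03;  (3·δx)² = 56.2;  (δr)² = 2.25
δS = √(61.5) = 7.84
S = 392, so δS/S = 7.84/392 = 0.0200.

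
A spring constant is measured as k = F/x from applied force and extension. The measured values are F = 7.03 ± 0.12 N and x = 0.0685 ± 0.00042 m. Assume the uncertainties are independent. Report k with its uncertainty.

103 ± 1.86 N/m

Since k is a product/quotient, work with relative uncertainties:
  (1·δF/F)² = (1×0.0171)² = 0.000291;  (-1·δx/x)² = (-1×0.00613)² = 3.76e-05
δk/k = √(0.000329) = 0.0181
k = 103 N/m, so δk = 0.0181 × 103 = 1.86 N/m.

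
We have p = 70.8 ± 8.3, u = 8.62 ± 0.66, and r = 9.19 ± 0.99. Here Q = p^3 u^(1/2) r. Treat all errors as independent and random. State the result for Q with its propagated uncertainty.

Each factor contributes (exponent × relative error)² to (δQ/Q)²:
  (3·δp/p)² = (3×0.117)² = 0.124;  (½·δu/u)² = (0.5×0.0766)² = 0.00147;  (1·δr/r)² = (1×0.108)² = 0.0116
δQ/Q = √(0.137) = 0.370
Q = 9.58e+06, so δQ = 0.370 × 9.58e+06 = 3.54e+06.

(9.58 ± 3.54) × 10^6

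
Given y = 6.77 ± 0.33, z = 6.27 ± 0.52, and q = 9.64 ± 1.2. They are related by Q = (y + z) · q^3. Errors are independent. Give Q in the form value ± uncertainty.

Let u = y + z = 13.0. δu = √(δy² + δz²) = √(0.109 + 0.270) = 0.616, so δu/u = 0.0472.
Q is then a monomial in u, q:
δQ/Q = √((δu/u)² + (3·δq/q)²) = √(0.00223 + 0.139) = 0.376
Q = 11700, so δQ = 0.376 × 11700 = 4400.

11700 ± 4400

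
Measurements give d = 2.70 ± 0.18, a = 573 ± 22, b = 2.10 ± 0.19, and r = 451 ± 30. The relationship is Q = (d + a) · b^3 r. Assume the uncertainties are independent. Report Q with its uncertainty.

(2.40 ± 0.678) × 10^6

Let u = d + a = 576. δu = √(δd² + δa²) = √(0.0324 + 484) = 22.0, so δu/u = 0.0382.
Q is then a monomial in u, b, r:
δQ/Q = √((δu/u)² + (3·δb/b)² + (1·δr/r)²) = √(0.00146 + 0.0737 + 0.00442) = 0.282
Q = 2.4e+06, so δQ = 0.282 × 2.4e+06 = 6.78e+05.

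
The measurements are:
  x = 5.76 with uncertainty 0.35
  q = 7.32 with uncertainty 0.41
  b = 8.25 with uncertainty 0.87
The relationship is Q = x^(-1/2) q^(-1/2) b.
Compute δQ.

0.144

Q is a product of powers, so relative uncertainties combine in quadrature:
  (−½·δx/x)² = (-0.5×0.0608)² = 0.000923;  (−½·δq/q)² = (-0.5×0.0560)² = 0.000784;  (1·δb/b)² = (1×0.105)² = 0.0111
δQ/Q = √(0.0128) = 0.113
Q = 1.27, so δQ = 0.113 × 1.27 = 0.144.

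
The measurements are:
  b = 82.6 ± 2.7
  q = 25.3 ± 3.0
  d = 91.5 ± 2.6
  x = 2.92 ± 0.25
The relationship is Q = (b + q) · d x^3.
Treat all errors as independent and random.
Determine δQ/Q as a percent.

26.1%

Let u = b + q = 108. δu = √(δb² + δq²) = √(7.29 + 9.00) = 4.04, so δu/u = 0.0374.
Q is then a monomial in u, d, x:
δQ/Q = √((δu/u)² + (1·δd/d)² + (3·δx/x)²) = √(0.00140 + 0.000807 + 0.0660) = 0.261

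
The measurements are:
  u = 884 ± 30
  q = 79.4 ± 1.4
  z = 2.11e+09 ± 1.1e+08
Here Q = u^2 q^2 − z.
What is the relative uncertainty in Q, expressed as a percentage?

13.9%

Let p = u^2·q^2 = 4.93e+09. δp/p = √((2·δu/u)² + (2·δq/q)²) = √(0.00461 + 0.00124) = 0.0765, so δp = 3.77e+08.
Q = p − z: δQ = √(δp² + δz²) = √(1.42e+17 + 1.21e+16) = 3.93e+08
Q = 2.82e+09, so δQ/Q = 3.93e+08/2.82e+09 = 0.139.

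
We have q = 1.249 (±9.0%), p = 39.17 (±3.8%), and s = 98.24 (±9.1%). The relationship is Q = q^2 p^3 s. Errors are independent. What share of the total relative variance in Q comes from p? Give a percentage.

(δQ/Q)² = (2·δq/q)² + (3·δp/p)² + (1·δs/s)²
  q term: (2×0.0900)² = 0.0324
  p term: (3×0.0380)² = 0.0130
  s term: (1×0.0910)² = 0.00828
Total = 0.0537. Share from p = 0.0130/0.0537 = 0.242.

24.2%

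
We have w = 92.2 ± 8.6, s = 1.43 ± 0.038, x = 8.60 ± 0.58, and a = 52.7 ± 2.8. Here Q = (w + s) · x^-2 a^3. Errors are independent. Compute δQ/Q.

Let u = w + s = 93.6. δu = √(δw² + δs²) = √(74.0 + 0.00144) = 8.60, so δu/u = 0.0919.
Q is then a monomial in u, x, a:
δQ/Q = √((δu/u)² + (-2·δx/x)² + (3·δa/a)²) = √(0.00844 + 0.0182 + 0.0254) = 0.228

0.228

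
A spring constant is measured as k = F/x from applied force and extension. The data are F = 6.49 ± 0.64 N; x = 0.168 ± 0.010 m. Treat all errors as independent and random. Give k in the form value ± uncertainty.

Products/powers → add relative errors in quadrature, weighted by exponent:
  (1·δF/F)² = (1×0.0986)² = 0.00972;  (-1·δx/x)² = (-1×0.0595)² = 0.00354
δk/k = √(0.0133) = 0.115
k = 38.6 N/m, so δk = 0.115 × 38.6 = 4.45 N/m.

38.6 ± 4.45 N/m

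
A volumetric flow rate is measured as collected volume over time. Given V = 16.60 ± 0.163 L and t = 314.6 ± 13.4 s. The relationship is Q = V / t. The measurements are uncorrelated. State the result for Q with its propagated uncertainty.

0.05277 ± 0.00231 L/s

Q is a product of powers, so relative uncertainties combine in quadrature:
  (1·δV/V)² = (1×0.00982)² = 9.64e-05;  (-1·δt/t)² = (-1×0.0426)² = 0.00181
δQ/Q = √(0.00191) = 0.0437
Q = 0.05277 L/s, so δQ = 0.0437 × 0.05277 = 0.00231 L/s.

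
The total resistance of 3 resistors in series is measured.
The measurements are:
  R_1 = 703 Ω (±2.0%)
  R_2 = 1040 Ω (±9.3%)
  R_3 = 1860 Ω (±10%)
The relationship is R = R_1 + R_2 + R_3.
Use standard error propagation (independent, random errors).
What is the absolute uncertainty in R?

210 Ω

For a sum/difference, combine absolute errors in quadrature:
  (δR_1)² = 198;  (δR_2)² = 9350;  (δR_3)² = 34600
δR = √(44100) = 210 Ω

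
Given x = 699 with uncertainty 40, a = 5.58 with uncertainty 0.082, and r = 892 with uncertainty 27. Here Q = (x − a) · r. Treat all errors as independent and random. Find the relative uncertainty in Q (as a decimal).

Let u = x − a = 693. δu = √(δx² + δa²) = √(1600 + 0.00672) = 40.0, so δu/u = 0.0577.
Q is then a monomial in u, r:
δQ/Q = √((δu/u)² + (1·δr/r)²) = √(0.00333 + 0.000916) = 0.0651

0.0651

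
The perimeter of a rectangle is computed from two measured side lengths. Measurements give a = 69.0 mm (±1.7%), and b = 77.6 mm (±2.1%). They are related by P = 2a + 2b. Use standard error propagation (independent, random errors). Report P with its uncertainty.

Each term contributes (cᵢ δxᵢ)² to (δP)²:
  (2·δa)² = 5.50;  (2·δb)² = 10.6
δP = √(16.1) = 4.02 mm
P = 293 mm.

293 ± 4.02 mm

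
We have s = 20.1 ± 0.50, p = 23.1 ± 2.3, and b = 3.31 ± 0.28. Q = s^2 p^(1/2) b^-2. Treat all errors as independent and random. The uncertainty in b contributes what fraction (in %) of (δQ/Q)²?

85.2%

(δQ/Q)² = (2·δs/s)² + (½·δp/p)² + (-2·δb/b)²
  s term: (2×0.0249)² = 0.00248
  p term: (0.5×0.0996)² = 0.00248
  b term: (-2×0.0846)² = 0.0286
Total = 0.0336. Share from b = 0.0286/0.0336 = 0.852.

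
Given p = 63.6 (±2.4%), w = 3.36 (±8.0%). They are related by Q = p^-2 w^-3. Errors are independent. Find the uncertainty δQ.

For a monomial Q ∝ p^-2, w^-3, fractional errors add in quadrature:
  (-2·δp/p)² = (-2×0.0240)² = 0.00230;  (-3·δw/w)² = (-3×0.0800)² = 0.0576
δQ/Q = √(0.0599) = 0.245
Q = 6.52e-06, so δQ = 0.245 × 6.52e-06 = 1.6e-06.

1.6e-06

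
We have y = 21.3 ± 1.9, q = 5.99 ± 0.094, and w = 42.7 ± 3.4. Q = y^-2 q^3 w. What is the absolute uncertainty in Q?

4.06

Products/powers → add relative errors in quadrature, weighted by exponent:
  (-2·δy/y)² = (-2×0.0892)² = 0.0318;  (3·δq/q)² = (3×0.0157)² = 0.00222;  (1·δw/w)² = (1×0.0796)² = 0.00634
δQ/Q = √(0.0404) = 0.201
Q = 20.2, so δQ = 0.201 × 20.2 = 4.06.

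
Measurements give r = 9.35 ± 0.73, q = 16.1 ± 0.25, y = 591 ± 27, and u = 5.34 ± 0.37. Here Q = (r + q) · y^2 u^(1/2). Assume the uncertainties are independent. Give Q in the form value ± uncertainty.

Let w = r + q = 25.5. δw = √(δr² + δq²) = √(0.533 + 0.0625) = 0.772, so δw/w = 0.0303.
Q is then a monomial in w, y, u:
δQ/Q = √((δw/w)² + (2·δy/y)² + (½·δu/u)²) = √(0.000919 + 0.00835 + 0.00120) = 0.102
Q = 2.05e+07, so δQ = 0.102 × 2.05e+07 = 2.1e+06.

(2.05 ± 0.210) × 10^7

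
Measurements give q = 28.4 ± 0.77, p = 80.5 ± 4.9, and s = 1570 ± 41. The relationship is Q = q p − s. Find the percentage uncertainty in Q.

Let w = q·p = 2290. δw/w = √((1·δq/q)² + (1·δp/p)²) = √(0.000735 + 0.00371) = 0.0666, so δw = 152.
Q = w − s: δQ = √(δw² + δs²) = √(23200 + 1680) = 158
Q = 716, so δQ/Q = 158/716 = 0.220.

22.0%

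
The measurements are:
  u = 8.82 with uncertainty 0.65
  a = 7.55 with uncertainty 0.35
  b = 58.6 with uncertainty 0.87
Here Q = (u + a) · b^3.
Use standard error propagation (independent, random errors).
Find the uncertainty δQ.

Let w = u + a = 16.4. δw = √(δu² + δa²) = √(0.423 + 0.122) = 0.738, so δw/w = 0.0451.
Q is then a monomial in w, b:
δQ/Q = √((δw/w)² + (3·δb/b)²) = √(0.00203 + 0.00198) = 0.0634
Q = 3.29e+06, so δQ = 0.0634 × 3.29e+06 = 2.09e+05.

2.09e+05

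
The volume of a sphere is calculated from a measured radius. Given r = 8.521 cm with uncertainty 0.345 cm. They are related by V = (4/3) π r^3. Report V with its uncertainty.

V ∝ r^3, so δV/V = |3| · δr/r = 3 × 0.0405 = 0.121.
V = 2592 cm^3, so δV = 0.121 × 2592 = 315 cm^3.

2592 ± 315 cm^3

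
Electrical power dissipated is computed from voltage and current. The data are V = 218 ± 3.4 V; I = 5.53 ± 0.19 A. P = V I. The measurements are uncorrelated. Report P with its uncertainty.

1210 ± 45.5 W

For a monomial P ∝ V, I, fractional errors add in quadrature:
  (1·δV/V)² = (1×0.0156)² = 0.000243;  (1·δI/I)² = (1×0.0344)² = 0.00118
δP/P = √(0.00142) = 0.0377
P = 1210 W, so δP = 0.0377 × 1210 = 45.5 W.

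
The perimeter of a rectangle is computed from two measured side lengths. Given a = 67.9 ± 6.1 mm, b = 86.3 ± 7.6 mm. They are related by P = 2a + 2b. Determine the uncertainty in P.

Sums and differences: (δP)² = Σ (cᵢ δxᵢ)².
  (2·δa)² = 149;  (2·δb)² = 231
δP = √(380) = 19.5 mm

19.5 mm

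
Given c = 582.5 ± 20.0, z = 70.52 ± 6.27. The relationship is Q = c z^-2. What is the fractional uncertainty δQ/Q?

Each factor contributes (exponent × relative error)² to (δQ/Q)²:
  (1·δc/c)² = (1×0.0343)² = 0.00118;  (-2·δz/z)² = (-2×0.0889)² = 0.0316
δQ/Q = √(0.0328) = 0.181

0.181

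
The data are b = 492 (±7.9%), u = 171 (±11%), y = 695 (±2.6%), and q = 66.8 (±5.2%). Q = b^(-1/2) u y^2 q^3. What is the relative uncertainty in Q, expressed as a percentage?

20.2%

Q is a product of powers, so relative uncertainties combine in quadrature:
  (−½·δb/b)² = (-0.5×0.0790)² = 0.00156;  (1·δu/u)² = (1×0.110)² = 0.0121;  (2·δy/y)² = (2×0.0260)² = 0.00270;  (3·δq/q)² = (3×0.0520)² = 0.0243
δQ/Q = √(0.0407) = 0.202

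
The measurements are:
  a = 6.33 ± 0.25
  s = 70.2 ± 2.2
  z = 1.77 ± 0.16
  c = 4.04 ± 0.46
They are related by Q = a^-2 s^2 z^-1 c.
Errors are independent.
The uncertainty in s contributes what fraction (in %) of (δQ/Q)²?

12.5%

(δQ/Q)² = (-2·δa/a)² + (2·δs/s)² + (-1·δz/z)² + (1·δc/c)²
  a term: (-2×0.0395)² = 0.00624
  s term: (2×0.0313)² = 0.00393
  z term: (-1×0.0904)² = 0.00817
  c term: (1×0.114)² = 0.0130
Total = 0.0313. Share from s = 0.00393/0.0313 = 0.125.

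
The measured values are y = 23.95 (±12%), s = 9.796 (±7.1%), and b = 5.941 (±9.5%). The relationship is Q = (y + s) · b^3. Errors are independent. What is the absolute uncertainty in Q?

Let u = y + s = 33.75. δu = √(δy² + δs²) = √(8.26 + 0.484) = 2.96, so δu/u = 0.0876.
Q is then a monomial in u, b:
δQ/Q = √((δu/u)² + (3·δb/b)²) = √(0.00768 + 0.0812) = 0.298
Q = 7076, so δQ = 0.298 × 7076 = 2110.

2110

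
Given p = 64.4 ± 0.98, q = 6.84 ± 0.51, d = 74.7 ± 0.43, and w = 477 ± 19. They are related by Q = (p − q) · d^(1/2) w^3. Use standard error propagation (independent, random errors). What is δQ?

6.54e+09

Let u = p − q = 57.6. δu = √(δp² + δq²) = √(0.960 + 0.260) = 1.10, so δu/u = 0.0192.
Q is then a monomial in u, d, w:
δQ/Q = √((δu/u)² + (½·δd/d)² + (3·δw/w)²) = √(0.000368 + 8.28e-06 + 0.0143) = 0.121
Q = 5.4e+10, so δQ = 0.121 × 5.4e+10 = 6.54e+09.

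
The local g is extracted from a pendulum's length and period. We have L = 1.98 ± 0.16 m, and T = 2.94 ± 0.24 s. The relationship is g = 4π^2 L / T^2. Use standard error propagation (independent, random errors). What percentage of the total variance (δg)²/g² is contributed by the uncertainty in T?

80.3%

(δg/g)² = (1·δL/L)² + (-2·δT/T)²
  L term: (1×0.0808)² = 0.00653
  T term: (-2×0.0816)² = 0.0267
Total = 0.0332. Share from T = 0.0267/0.0332 = 0.803.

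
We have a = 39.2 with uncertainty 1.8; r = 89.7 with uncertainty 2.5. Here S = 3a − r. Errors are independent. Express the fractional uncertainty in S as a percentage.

21.3%

Each term contributes (cᵢ δxᵢ)² to (δS)²:
  (3·δa)² = 29.2;  (δr)² = 6.25
δS = √(35.4) = 5.95
S = 27.9, so δS/S = 5.95/27.9 = 0.213.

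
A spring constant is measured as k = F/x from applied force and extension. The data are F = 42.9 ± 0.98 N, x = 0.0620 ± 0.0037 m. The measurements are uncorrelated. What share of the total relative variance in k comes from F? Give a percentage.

12.8%

(δk/k)² = (1·δF/F)² + (-1·δx/x)²
  F term: (1×0.0228)² = 0.000522
  x term: (-1×0.0597)² = 0.00356
Total = 0.00408. Share from F = 0.000522/0.00408 = 0.128.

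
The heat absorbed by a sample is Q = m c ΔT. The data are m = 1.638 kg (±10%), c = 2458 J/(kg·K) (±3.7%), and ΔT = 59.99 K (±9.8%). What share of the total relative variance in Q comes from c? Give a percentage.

(δQ/Q)² = (1·δm/m)² + (1·δc/c)² + (1·δΔT/ΔT)²
  m term: (1×0.100)² = 0.0100
  c term: (1×0.0370)² = 0.00137
  ΔT term: (1×0.0980)² = 0.00960
Total = 0.0210. Share from c = 0.00137/0.0210 = 0.0653.

6.53%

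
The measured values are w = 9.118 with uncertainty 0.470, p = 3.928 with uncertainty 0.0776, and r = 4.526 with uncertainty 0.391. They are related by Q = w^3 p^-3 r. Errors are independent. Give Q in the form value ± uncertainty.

Since Q is a product/quotient, work with relative uncertainties:
  (3·δw/w)² = (3×0.0515)² = 0.0239;  (-3·δp/p)² = (-3×0.0198)² = 0.00351;  (1·δr/r)² = (1×0.0864)² = 0.00746
δQ/Q = √(0.0349) = 0.187
Q = 56.61, so δQ = 0.187 × 56.61 = 10.6.

56.61 ± 10.6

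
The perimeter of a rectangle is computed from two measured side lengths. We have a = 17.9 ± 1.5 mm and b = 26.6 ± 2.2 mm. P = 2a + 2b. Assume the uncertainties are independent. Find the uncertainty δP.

Absolute uncertainties add in quadrature for a linear combination:
  (2·δa)² = 9.00;  (2·δb)² = 19.4
δP = √(28.4) = 5.33 mm

5.33 mm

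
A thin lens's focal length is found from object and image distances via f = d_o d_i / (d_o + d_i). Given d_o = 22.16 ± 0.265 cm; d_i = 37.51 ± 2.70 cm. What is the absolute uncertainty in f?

0.387 cm

∂f/∂d_o = (d_i/(d_o+d_i))² = 0.395;  ∂f/∂d_i = (d_o/(d_o+d_i))² = 0.138
δf = √((∂f/∂d_o · δd_o)² + (∂f/∂d_i · δd_i)²) = √(0.0110 + 0.139) = 0.387 cm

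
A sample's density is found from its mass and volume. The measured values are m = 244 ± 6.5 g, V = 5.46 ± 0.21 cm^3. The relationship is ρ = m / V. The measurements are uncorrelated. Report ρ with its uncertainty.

44.7 ± 2.09 g/cm^3

Products/powers → add relative errors in quadrature, weighted by exponent:
  (1·δm/m)² = (1×0.0266)² = 0.000710;  (-1·δV/V)² = (-1×0.0385)² = 0.00148
δρ/ρ = √(0.00219) = 0.0468
ρ = 44.7 g/cm^3, so δρ = 0.0468 × 44.7 = 2.09 g/cm^3.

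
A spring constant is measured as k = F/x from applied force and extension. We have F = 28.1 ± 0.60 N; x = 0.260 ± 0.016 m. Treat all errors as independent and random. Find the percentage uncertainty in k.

k is a product of powers, so relative uncertainties combine in quadrature:
  (1·δF/F)² = (1×0.0214)² = 0.000456;  (-1·δx/x)² = (-1×0.0615)² = 0.00379
δk/k = √(0.00424) = 0.0651

6.51%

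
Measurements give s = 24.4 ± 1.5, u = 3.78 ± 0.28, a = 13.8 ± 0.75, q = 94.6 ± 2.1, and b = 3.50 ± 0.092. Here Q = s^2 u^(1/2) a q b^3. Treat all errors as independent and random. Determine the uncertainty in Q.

For a monomial Q ∝ s^2, u^(1/2), a, q, b^3, fractional errors add in quadrature:
  (2·δs/s)² = (2×0.0615)² = 0.0151;  (½·δu/u)² = (0.5×0.0741)² = 0.00137;  (1·δa/a)² = (1×0.0543)² = 0.00295;  (1·δq/q)² = (1×0.0222)² = 0.000493;  (3·δb/b)² = (3×0.0263)² = 0.00622
δQ/Q = √(0.0262) = 0.162
Q = 6.48e+07, so δQ = 0.162 × 6.48e+07 = 1.05e+07.

1.05e+07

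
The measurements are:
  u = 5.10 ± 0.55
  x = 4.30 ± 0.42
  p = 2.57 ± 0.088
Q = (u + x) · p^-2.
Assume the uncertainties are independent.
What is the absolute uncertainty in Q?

Let w = u + x = 9.40. δw = √(δu² + δx²) = √(0.303 + 0.176) = 0.692, so δw/w = 0.0736.
Q is then a monomial in w, p:
δQ/Q = √((δw/w)² + (-2·δp/p)²) = √(0.00542 + 0.00469) = 0.101
Q = 1.42, so δQ = 0.101 × 1.42 = 0.143.

0.143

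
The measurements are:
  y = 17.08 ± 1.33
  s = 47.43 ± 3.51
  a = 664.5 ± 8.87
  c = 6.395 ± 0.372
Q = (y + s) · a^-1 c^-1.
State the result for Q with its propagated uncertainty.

Let u = y + s = 64.51. δu = √(δy² + δs²) = √(1.77 + 12.3) = 3.75, so δu/u = 0.0582.
Q is then a monomial in u, a, c:
δQ/Q = √((δu/u)² + (-1·δa/a)² + (-1·δc/c)²) = √(0.00339 + 0.000178 + 0.00338) = 0.0834
Q = 0.01518, so δQ = 0.0834 × 0.01518 = 0.00127.

0.01518 ± 0.00127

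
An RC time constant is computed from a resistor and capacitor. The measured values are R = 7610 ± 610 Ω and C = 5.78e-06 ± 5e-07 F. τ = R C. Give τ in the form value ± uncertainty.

For a monomial τ ∝ R, C, fractional errors add in quadrature:
  (1·δR/R)² = (1×0.0802)² = 0.00643;  (1·δC/C)² = (1×0.0865)² = 0.00748
δτ/τ = √(0.0139) = 0.118
τ = 0.0440 s, so δτ = 0.118 × 0.0440 = 0.00519 s.

0.0440 ± 0.00519 s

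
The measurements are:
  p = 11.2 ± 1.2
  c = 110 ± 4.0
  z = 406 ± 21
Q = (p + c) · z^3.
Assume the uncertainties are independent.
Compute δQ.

Let u = p + c = 121. δu = √(δp² + δc²) = √(1.44 + 16.0) = 4.18, so δu/u = 0.0345.
Q is then a monomial in u, z:
δQ/Q = √((δu/u)² + (3·δz/z)²) = √(0.00119 + 0.0241) = 0.159
Q = 8.11e+09, so δQ = 0.159 × 8.11e+09 = 1.29e+09.

1.29e+09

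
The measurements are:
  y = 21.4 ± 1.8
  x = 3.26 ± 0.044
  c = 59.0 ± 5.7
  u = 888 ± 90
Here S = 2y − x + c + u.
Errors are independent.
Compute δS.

Sums and differences: (δS)² = Σ (cᵢ δxᵢ)².
  (2·δy)² = 13.0;  (δx)² = 0.00194;  (δc)² = 32.5;  (δu)² = 8100
δS = √(8150) = 90.3

90.3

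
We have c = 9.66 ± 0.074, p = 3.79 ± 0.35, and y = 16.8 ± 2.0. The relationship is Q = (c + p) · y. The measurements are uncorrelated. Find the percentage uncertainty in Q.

Let u = c + p = 13.4. δu = √(δc² + δp²) = √(0.00548 + 0.122) = 0.358, so δu/u = 0.0266.
Q is then a monomial in u, y:
δQ/Q = √((δu/u)² + (1·δy/y)²) = √(0.000707 + 0.0142) = 0.122

12.2%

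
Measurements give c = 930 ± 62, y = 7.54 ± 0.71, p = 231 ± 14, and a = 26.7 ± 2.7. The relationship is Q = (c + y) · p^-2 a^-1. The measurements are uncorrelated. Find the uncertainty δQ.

Let u = c + y = 938. δu = √(δc² + δy²) = √(3840 + 0.504) = 62.0, so δu/u = 0.0661.
Q is then a monomial in u, p, a:
δQ/Q = √((δu/u)² + (-2·δp/p)² + (-1·δa/a)²) = √(0.00437 + 0.0147 + 0.0102) = 0.171
Q = 0.000658, so δQ = 0.171 × 0.000658 = 0.000113.

0.000113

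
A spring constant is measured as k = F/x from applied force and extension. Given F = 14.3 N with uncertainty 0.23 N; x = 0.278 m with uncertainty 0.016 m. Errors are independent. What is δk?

3.07 N/m

Relative error in a monomial: (δk/k)² = Σ (nᵢ · δxᵢ/xᵢ)².
  (1·δF/F)² = (1×0.0161)² = 0.000259;  (-1·δx/x)² = (-1×0.0576)² = 0.00331
δk/k = √(0.00357) = 0.0598
k = 51.4 N/m, so δk = 0.0598 × 51.4 = 3.07 N/m.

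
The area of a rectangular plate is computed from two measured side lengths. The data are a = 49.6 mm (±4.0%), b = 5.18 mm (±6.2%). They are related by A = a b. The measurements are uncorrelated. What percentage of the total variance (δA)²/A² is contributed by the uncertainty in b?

(δA/A)² = (1·δa/a)² + (1·δb/b)²
  a term: (1×0.0400)² = 0.00160
  b term: (1×0.0620)² = 0.00384
Total = 0.00544. Share from b = 0.00384/0.00544 = 0.706.

70.6%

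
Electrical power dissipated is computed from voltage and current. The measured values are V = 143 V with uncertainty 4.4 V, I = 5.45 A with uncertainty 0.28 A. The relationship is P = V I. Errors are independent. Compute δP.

For a monomial P ∝ V, I, fractional errors add in quadrature:
  (1·δV/V)² = (1×0.0308)² = 0.000947;  (1·δI/I)² = (1×0.0514)² = 0.00264
δP/P = √(0.00359) = 0.0599
P = 779 W, so δP = 0.0599 × 779 = 46.7 W.

46.7 W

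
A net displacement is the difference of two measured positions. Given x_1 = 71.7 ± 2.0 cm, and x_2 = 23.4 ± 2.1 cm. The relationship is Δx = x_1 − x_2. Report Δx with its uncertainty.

48.3 ± 2.90 cm

Absolute uncertainties add in quadrature for a linear combination:
  (δx_1)² = 4.00;  (δx_2)² = 4.41
δΔx = √(8.41) = 2.90 cm
Δx = 48.3 cm.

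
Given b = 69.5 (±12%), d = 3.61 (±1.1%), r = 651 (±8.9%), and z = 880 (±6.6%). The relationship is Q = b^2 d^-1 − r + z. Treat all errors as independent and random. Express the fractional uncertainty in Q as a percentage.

21.2%

Let p = b^2·d^-1 = 1340. δp/p = √((2·δb/b)² + (-1·δd/d)²) = √(0.0576 + 0.000121) = 0.240, so δp = 321.
Q = p − r + z: δQ = √(δp² + δr² + δz²) = √(1.03e+05 + 3360 + 3370) = 332
Q = 1570, so δQ/Q = 332/1570 = 0.212.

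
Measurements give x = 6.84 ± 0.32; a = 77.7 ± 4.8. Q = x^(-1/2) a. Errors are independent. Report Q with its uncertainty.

29.7 ± 1.96

Q is a product of powers, so relative uncertainties combine in quadrature:
  (−½·δx/x)² = (-0.5×0.0468)² = 0.000547;  (1·δa/a)² = (1×0.0618)² = 0.00382
δQ/Q = √(0.00436) = 0.0661
Q = 29.7, so δQ = 0.0661 × 29.7 = 1.96.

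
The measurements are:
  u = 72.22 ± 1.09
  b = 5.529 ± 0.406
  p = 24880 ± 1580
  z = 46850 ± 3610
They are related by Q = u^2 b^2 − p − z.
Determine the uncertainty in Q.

Let w = u^2·b^2 = 159400. δw/w = √((2·δu/u)² + (2·δb/b)²) = √(0.000911 + 0.0216) = 0.150, so δw = 23900.
Q = w − p − z: δQ = √(δw² + δp² + δz²) = √(5.71e+08 + 2.5e+06 + 1.3e+07) = 24200

24200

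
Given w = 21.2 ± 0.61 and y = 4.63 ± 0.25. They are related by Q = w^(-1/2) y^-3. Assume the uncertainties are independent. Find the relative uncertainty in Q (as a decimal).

Relative error in a monomial: (δQ/Q)² = Σ (nᵢ · δxᵢ/xᵢ)².
  (−½·δw/w)² = (-0.5×0.0288)² = 0.000207;  (-3·δy/y)² = (-3×0.0540)² = 0.0262
δQ/Q = √(0.0264) = 0.163

0.163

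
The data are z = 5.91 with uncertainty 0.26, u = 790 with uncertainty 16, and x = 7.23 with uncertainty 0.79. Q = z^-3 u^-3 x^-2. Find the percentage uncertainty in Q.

Relative error in a monomial: (δQ/Q)² = Σ (nᵢ · δxᵢ/xᵢ)².
  (-3·δz/z)² = (-3×0.0440)² = 0.0174;  (-3·δu/u)² = (-3×0.0203)² = 0.00369;  (-2·δx/x)² = (-2×0.109)² = 0.0478
δQ/Q = √(0.0689) = 0.262

26.2%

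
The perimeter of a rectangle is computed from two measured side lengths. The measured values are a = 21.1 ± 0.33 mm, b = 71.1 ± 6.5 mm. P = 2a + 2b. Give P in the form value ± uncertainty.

For a sum/difference, combine absolute errors in quadrature:
  (2·δa)² = 0.436;  (2·δb)² = 169
δP = √(169) = 13.0 mm
P = 184 mm.

184 ± 13.0 mm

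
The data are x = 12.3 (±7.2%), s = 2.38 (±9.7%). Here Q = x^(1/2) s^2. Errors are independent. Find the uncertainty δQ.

3.92

Each factor contributes (exponent × relative error)² to (δQ/Q)²:
  (½·δx/x)² = (0.5×0.0720)² = 0.00130;  (2·δs/s)² = (2×0.0970)² = 0.0376
δQ/Q = √(0.0389) = 0.197
Q = 19.9, so δQ = 0.197 × 19.9 = 3.92.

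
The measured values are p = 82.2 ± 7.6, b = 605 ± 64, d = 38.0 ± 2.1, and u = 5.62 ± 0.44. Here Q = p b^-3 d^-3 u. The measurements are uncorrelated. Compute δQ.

Relative error in a monomial: (δQ/Q)² = Σ (nᵢ · δxᵢ/xᵢ)².
  (1·δp/p)² = (1×0.0925)² = 0.00855;  (-3·δb/b)² = (-3×0.106)² = 0.101;  (-3·δd/d)² = (-3×0.0553)² = 0.0275;  (1·δu/u)² = (1×0.0783)² = 0.00613
δQ/Q = √(0.143) = 0.378
Q = 3.8e-11, so δQ = 0.378 × 3.8e-11 = 1.44e-11.

1.44e-11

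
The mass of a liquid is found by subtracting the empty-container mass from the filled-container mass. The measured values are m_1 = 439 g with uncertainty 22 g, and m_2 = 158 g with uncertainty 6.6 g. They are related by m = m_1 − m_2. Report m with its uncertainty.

Absolute uncertainties add in quadrature for a linear combination:
  (δm_1)² = 484;  (δm_2)² = 43.6
δm = √(528) = 23.0 g
m = 281 g.

281 ± 23.0 g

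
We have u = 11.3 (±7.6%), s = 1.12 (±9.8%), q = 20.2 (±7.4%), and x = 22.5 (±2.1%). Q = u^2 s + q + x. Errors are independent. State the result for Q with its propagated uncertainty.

Let p = u^2·s = 143. δp/p = √((2·δu/u)² + (1·δs/s)²) = √(0.0231 + 0.00960) = 0.181, so δp = 25.9.
Q = p + q + x: δQ = √(δp² + δq² + δx²) = √(669 + 2.23 + 0.223) = 25.9
Q = 186.

186 ± 25.9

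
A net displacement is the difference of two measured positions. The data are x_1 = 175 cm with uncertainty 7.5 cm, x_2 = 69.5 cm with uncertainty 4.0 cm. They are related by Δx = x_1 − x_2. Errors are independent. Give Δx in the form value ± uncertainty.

106 ± 8.50 cm

Sums and differences: (δΔx)² = Σ (cᵢ δxᵢ)².
  (δx_1)² = 56.2;  (δx_2)² = 16.0
δΔx = √(72.2) = 8.50 cm
Δx = 106 cm.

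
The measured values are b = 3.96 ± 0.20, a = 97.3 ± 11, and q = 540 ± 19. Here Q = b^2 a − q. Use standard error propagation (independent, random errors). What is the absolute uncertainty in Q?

Let p = b^2·a = 1530. δp/p = √((2·δb/b)² + (1·δa/a)²) = √(0.0102 + 0.0128) = 0.152, so δp = 231.
Q = p − q: δQ = √(δp² + δq²) = √(53500 + 361) = 232

232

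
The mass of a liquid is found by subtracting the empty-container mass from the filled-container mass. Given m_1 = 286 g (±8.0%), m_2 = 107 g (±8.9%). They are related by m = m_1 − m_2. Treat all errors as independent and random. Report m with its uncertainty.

179 ± 24.8 g

Each term contributes (cᵢ δxᵢ)² to (δm)²:
  (δm_1)² = 523;  (δm_2)² = 90.7
δm = √(614) = 24.8 g
m = 179 g.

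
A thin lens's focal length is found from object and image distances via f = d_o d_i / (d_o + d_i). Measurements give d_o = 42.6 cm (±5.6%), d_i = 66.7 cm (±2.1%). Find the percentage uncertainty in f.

∂f/∂d_o = (d_i/(d_o+d_i))² = 0.372;  ∂f/∂d_i = (d_o/(d_o+d_i))² = 0.152
δf = √((∂f/∂d_o · δd_o)² + (∂f/∂d_i · δd_i)²) = √(0.789 + 0.0453) = 0.914 cm
f = 26.0 cm, so δf/f = 0.914/26.0 = 0.0351.

3.51%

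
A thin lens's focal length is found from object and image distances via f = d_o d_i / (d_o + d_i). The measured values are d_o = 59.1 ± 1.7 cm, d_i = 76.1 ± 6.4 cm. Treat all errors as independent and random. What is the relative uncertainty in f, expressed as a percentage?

4.02%

∂f/∂d_o = (d_i/(d_o+d_i))² = 0.317;  ∂f/∂d_i = (d_o/(d_o+d_i))² = 0.191
δf = √((∂f/∂d_o · δd_o)² + (∂f/∂d_i · δd_i)²) = √(0.290 + 1.50) = 1.34 cm
f = 33.3 cm, so δf/f = 1.34/33.3 = 0.0402.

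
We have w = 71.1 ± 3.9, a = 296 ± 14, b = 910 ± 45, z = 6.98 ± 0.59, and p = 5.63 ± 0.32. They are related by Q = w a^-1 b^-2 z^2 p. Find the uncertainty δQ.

Each factor contributes (exponent × relative error)² to (δQ/Q)²:
  (1·δw/w)² = (1×0.0549)² = 0.00301;  (-1·δa/a)² = (-1×0.0473)² = 0.00224;  (-2·δb/b)² = (-2×0.0495)² = 0.00978;  (2·δz/z)² = (2×0.0845)² = 0.0286;  (1·δp/p)² = (1×0.0568)² = 0.00323
δQ/Q = √(0.0468) = 0.216
Q = 7.96e-05, so δQ = 0.216 × 7.96e-05 = 1.72e-05.

1.72e-05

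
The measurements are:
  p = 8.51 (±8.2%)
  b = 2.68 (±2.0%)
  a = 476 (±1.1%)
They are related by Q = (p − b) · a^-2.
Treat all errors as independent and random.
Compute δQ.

Let u = p − b = 5.83. δu = √(δp² + δb²) = √(0.487 + 0.00287) = 0.700, so δu/u = 0.120.
Q is then a monomial in u, a:
δQ/Q = √((δu/u)² + (-2·δa/a)²) = √(0.0144 + 0.000484) = 0.122
Q = 2.57e-05, so δQ = 0.122 × 2.57e-05 = 3.14e-06.

3.14e-06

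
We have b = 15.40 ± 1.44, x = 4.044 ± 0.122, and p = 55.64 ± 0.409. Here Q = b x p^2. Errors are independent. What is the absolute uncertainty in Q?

19200

Products/powers → add relative errors in quadrature, weighted by exponent:
  (1·δb/b)² = (1×0.0935)² = 0.00874;  (1·δx/x)² = (1×0.0302)² = 0.000910;  (2·δp/p)² = (2×0.00735)² = 0.000216
δQ/Q = √(0.00987) = 0.0993
Q = 192800, so δQ = 0.0993 × 192800 = 19200.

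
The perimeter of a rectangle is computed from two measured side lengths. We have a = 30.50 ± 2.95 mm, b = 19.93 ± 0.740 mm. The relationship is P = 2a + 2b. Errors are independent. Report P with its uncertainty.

Sums and differences: (δP)² = Σ (cᵢ δxᵢ)².
  (2·δa)² = 34.8;  (2·δb)² = 2.19
δP = √(37.0) = 6.08 mm
P = 100.9 mm.

100.9 ± 6.08 mm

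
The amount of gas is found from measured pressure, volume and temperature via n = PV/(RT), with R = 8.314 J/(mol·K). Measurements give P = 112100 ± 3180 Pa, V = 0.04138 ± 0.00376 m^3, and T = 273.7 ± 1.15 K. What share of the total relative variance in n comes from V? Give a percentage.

(δn/n)² = (1·δP/P)² + (1·δV/V)² + (-1·δT/T)²
  P term: (1×0.0284)² = 0.000805
  V term: (1×0.0909)² = 0.00826
  T term: (-1×0.00420)² = 1.77e-05
Total = 0.00908. Share from V = 0.00826/0.00908 = 0.909.

90.9%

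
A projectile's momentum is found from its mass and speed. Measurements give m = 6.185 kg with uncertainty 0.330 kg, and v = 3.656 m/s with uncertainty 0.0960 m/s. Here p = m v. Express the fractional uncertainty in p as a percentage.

5.95%

For a monomial p ∝ m, v, fractional errors add in quadrature:
  (1·δm/m)² = (1×0.0534)² = 0.00285;  (1·δv/v)² = (1×0.0263)² = 0.000689
δp/p = √(0.00354) = 0.0595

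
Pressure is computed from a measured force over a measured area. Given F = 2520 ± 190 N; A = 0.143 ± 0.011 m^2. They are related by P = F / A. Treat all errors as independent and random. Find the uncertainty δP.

Products/powers → add relative errors in quadrature, weighted by exponent:
  (1·δF/F)² = (1×0.0754)² = 0.00568;  (-1·δA/A)² = (-1×0.0769)² = 0.00592
δP/P = √(0.0116) = 0.108
P = 17600 Pa, so δP = 0.108 × 17600 = 1900 Pa.

1900 Pa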